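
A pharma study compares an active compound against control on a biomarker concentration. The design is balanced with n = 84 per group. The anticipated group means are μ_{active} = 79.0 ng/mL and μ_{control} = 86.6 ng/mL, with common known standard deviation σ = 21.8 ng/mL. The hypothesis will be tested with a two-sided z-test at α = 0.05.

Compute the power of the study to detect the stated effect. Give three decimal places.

Standardized effect: d = |μ_{active} − μ_{control}| / σ = |79.0 − 86.6| / 21.8 = 0.3486
Noncentrality parameter: δ = d·√(n/2) = 0.3486 × √(84/2) = 2.2593
Two-sided α = 0.05 → critical value z_{0.025} = 1.960.
Power = Φ(δ − 1.960) + Φ(−δ − 1.960) = Φ(0.299) + Φ(-4.219) = 0.6177 + 0.0000 = 0.6177.

Power ≈ 0.618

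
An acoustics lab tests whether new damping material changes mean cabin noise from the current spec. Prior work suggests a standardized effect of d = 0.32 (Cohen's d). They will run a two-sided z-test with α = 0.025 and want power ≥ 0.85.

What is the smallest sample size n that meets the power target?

For power 0.85 need Φ(δ − z_{0.0125}) = 0.85, so δ = z_{0.0125} + z_{0.15} = 2.241 + 1.036 = 3.278.
(For δ > 0 the lower-tail rejection region contributes negligibly to power, so the one-term inversion is standard.)
δ = d·√n ⇒ n = (δ/d)² = (3.278 / 0.32)² = 104.92.
Round up to the next whole unit.

n = 105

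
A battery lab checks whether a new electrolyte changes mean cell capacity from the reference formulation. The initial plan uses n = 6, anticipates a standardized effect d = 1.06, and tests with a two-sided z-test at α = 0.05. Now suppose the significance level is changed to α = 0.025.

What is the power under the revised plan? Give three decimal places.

δ = d·√n = 1.06 × √6 = 2.5965 (unchanged). New critical value: z_{0.0125} = 2.241.
Revised power = Φ(δ − 2.241) + Φ(−δ − 2.241) = Φ(0.355) + Φ(-4.838) = 0.6387 + 0.0000 = 0.6387.

Power ≈ 0.639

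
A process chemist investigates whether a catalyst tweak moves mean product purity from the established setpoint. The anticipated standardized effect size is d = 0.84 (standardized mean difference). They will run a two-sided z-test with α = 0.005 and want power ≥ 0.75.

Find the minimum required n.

n = 18

Set Φ(δ − 2.807) = 0.75; then δ − 2.807 = Φ⁻¹(0.75) = 0.674, giving δ = 3.482.
(The Φ(−δ − z_{α/2}) term is vanishingly small for δ > 0 and is dropped in the standard sample-size formula.)
δ = d·√n ⇒ n = (δ/d)² = (3.482 / 0.84)² = 17.18.
Round up to the next whole unit.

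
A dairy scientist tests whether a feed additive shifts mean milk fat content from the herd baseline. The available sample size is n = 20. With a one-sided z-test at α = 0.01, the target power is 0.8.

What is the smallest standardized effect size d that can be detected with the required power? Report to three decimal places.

Need Φ(δ − 2.326) = 0.8, so δ = 2.326 + 0.842 = 3.168.
δ = d·√n ⇒ d = δ/√n = 3.168/√20 = 0.7084.

d ≈ 0.708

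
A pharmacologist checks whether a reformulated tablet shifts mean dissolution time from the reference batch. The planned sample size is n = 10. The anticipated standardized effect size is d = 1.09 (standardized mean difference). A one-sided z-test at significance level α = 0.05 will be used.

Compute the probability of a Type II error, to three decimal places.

Noncentrality parameter: δ = d·√n = 1.09 × √10 = 3.4469
Critical value for a one-sided test at α = 0.05: z_α = 1.645.
Power = Φ(δ − 1.645) = Φ(1.802) = 0.9642.
Type II error: β = 1 − power = 1 − 0.9642 = 0.0358.

β ≈ 0.036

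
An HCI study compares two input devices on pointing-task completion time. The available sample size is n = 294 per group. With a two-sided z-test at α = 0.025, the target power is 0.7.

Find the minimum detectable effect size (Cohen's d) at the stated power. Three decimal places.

d ≈ 0.228

Need Φ(δ − 2.241) = 0.7, so δ = 2.241 + 0.524 = 2.766.
(Lower-tail contribution to power is negligible for δ > 0.)
δ = d·√(n/2) ⇒ d = δ/√(n/2) = 2.766/√(294/2) = 0.2281.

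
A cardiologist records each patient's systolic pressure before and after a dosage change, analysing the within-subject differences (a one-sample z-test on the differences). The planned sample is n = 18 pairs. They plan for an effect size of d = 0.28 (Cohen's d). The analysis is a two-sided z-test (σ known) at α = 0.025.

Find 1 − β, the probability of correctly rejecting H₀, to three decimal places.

Power ≈ 0.146

Noncentrality parameter: δ = d·√n = 0.28 × √18 = 1.1879
Critical value for a two-sided test at α = 0.025: z_{α/2} = 2.241.
Power = Φ(δ − 2.241) + Φ(−δ − 2.241) = Φ(-1.053) + Φ(-3.429) = 0.1461 + 0.0003 = 0.1464.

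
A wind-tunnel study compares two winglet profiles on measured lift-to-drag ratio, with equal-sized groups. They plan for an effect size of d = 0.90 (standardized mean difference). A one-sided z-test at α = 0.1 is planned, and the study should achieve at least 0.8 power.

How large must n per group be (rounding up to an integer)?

n = 12 per group

Set Φ(δ − 1.282) = 0.8; then δ − 1.282 = Φ⁻¹(0.8) = 0.842, giving δ = 2.123.
δ = d·√(n/2) ⇒ n = 2(δ/d)² = 2 × (2.123 / 0.90)² = 11.13.
Round up to the next whole unit.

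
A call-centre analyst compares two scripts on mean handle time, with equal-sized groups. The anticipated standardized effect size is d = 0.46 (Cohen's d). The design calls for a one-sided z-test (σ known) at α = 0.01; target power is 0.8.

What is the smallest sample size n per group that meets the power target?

For power 0.8 need Φ(δ − z_{0.01}) = 0.8, so δ = z_{0.01} + z_{0.20} = 2.326 + 0.842 = 3.168.
δ = d·√(n/2) ⇒ n = 2(δ/d)² = 2 × (3.168 / 0.46)² = 94.86.
Round up to the next whole unit.

n = 95 per group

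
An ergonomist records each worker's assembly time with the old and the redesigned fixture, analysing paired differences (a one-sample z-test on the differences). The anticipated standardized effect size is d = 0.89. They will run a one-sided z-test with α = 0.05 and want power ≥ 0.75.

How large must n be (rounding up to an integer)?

Set Φ(δ − 1.645) = 0.75; then δ − 1.645 = Φ⁻¹(0.75) = 0.674, giving δ = 2.319.
δ = d·√n ⇒ n = (δ/d)² = (2.319 / 0.89)² = 6.79.
Rounding up, n = 7.

n = 7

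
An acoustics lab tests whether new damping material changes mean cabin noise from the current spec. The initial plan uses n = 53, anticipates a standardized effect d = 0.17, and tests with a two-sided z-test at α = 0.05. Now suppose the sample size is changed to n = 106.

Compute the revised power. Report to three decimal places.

With n = 106: δ = d·√n = 0.17 × √106 = 1.7503. Critical value z_{0.025} = 1.960.
Revised power = Φ(δ − 1.960) + Φ(−δ − 1.960) = Φ(-0.210) + Φ(-3.710) = 0.4169 + 0.0001 = 0.4171.

Power ≈ 0.417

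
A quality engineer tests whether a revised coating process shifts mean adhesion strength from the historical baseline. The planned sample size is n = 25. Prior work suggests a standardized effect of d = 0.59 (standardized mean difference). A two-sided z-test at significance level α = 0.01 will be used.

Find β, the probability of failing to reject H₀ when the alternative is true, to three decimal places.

Noncentrality parameter: δ = d·√n = 0.59 × √25 = 2.9500
Two-sided α = 0.01 → critical value z_{0.005} = 2.576.
Power = Φ(δ − 2.576) + Φ(−δ − 2.576) = Φ(0.374) + Φ(-5.526) = 0.6459 + 0.0000 = 0.6459.
Type II error: β = 1 − power = 1 − 0.6459 = 0.3541.

β ≈ 0.354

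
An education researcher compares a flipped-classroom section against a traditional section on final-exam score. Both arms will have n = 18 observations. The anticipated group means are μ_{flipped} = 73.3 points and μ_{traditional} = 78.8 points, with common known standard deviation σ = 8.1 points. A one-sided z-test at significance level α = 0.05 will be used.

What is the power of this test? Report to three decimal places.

Power ≈ 0.653

Standardized effect: d = |μ_{flipped} − μ_{traditional}| / σ = |73.3 − 78.8| / 8.1 = 0.6790
Noncentrality parameter: δ = d·√(n/2) = 0.6790 × √(18/2) = 2.0370
One-sided α = 0.05 → critical value z_{0.05} = 1.645.
Power = Φ(δ − 1.645) = Φ(0.392) = 0.6525.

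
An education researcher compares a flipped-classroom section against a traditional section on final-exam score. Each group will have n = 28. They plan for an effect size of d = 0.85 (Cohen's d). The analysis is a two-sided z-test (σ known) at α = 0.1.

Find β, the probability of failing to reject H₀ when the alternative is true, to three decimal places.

β ≈ 0.062

Noncentrality parameter: δ = d·√(n/2) = 0.85 × √(28/2) = 3.1804
Two-sided α = 0.1 → critical value z_{0.05} = 1.645.
Power = Φ(δ − 1.645) + Φ(−δ − 1.645) = Φ(1.536) + Φ(-4.825) = 0.9377 + 0.0000 = 0.9377.
Type II error: β = 1 − power = 1 − 0.9377 = 0.0623.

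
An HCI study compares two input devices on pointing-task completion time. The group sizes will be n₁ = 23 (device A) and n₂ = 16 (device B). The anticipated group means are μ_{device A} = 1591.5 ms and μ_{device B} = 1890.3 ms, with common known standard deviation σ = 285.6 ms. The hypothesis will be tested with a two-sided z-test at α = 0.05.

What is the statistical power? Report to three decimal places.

Standardized effect: d = |μ_{device A} − μ_{device B}| / σ = |1591.5 − 1890.3| / 285.6 = 1.0462
Noncentrality parameter: δ = d / √(1/n₁ + 1/n₂) = 1.0462 / √(1/23 + 1/16) = 3.2138
Two-sided α = 0.05 → critical value z_{0.025} = 1.960.
Power = Φ(δ − 1.960) + Φ(−δ − 1.960) = Φ(1.254) + Φ(-5.174) = 0.8950 + 0.0000 = 0.8950.

Power ≈ 0.895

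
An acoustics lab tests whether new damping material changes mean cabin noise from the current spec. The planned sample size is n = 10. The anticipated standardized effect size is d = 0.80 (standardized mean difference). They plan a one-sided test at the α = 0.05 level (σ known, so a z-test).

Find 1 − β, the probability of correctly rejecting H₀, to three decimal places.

Noncentrality parameter: δ = d·√n = 0.80 × √10 = 2.5298
One-sided α = 0.05 → critical value z_{0.05} = 1.645.
Power = Φ(δ − 1.645) = Φ(0.885) = 0.8119.

Power ≈ 0.812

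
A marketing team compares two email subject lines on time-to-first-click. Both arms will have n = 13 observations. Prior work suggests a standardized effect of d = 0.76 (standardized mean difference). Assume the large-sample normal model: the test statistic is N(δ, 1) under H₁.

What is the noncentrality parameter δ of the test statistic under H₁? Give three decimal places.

δ = d·√(n/2) = 0.76 × √(13/2) = 1.9376

δ ≈ 1.938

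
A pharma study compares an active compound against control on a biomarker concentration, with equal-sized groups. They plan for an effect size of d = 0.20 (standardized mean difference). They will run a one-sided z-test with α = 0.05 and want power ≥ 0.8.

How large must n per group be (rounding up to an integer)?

n = 310 per group

Set Φ(δ − 1.645) = 0.8; then δ − 1.645 = Φ⁻¹(0.8) = 0.842, giving δ = 2.486.
δ = d·√(n/2) ⇒ n = 2(δ/d)² = 2 × (2.486 / 0.20)² = 309.13.
Round up to the next whole unit.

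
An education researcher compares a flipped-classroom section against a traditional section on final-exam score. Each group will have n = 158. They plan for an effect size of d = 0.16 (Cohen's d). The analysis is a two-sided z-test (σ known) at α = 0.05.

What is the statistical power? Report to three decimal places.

Power ≈ 0.296

Noncentrality parameter: δ = d·√(n/2) = 0.16 × √(158/2) = 1.4221
Critical value for a two-sided test at α = 0.05: z_{α/2} = 1.960.
Power = Φ(δ − 1.960) + Φ(−δ − 1.960) = Φ(-0.538) + Φ(-3.382) = 0.2953 + 0.0004 = 0.2957.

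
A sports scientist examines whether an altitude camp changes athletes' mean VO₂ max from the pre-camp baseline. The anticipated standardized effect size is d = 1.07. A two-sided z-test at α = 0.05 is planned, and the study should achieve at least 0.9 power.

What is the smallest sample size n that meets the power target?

n = 10

For power 0.9 need Φ(δ − z_{0.025}) = 0.9, so δ = z_{0.025} + z_{0.10} = 1.960 + 1.282 = 3.242.
(For δ > 0 the lower-tail rejection region contributes negligibly to power, so the one-term inversion is standard.)
δ = d·√n ⇒ n = (δ/d)² = (3.242 / 1.07)² = 9.18.
Round up to the next whole unit.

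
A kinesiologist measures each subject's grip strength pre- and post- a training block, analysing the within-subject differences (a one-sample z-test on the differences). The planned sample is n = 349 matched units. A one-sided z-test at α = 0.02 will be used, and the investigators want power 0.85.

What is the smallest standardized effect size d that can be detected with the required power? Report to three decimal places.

d ≈ 0.165

Required noncentrality: δ = z_{0.02} + z_{0.15} = 2.054 + 1.036 = 3.090.
δ = d·√n ⇒ d = δ/√n = 3.090/√349 = 0.1654.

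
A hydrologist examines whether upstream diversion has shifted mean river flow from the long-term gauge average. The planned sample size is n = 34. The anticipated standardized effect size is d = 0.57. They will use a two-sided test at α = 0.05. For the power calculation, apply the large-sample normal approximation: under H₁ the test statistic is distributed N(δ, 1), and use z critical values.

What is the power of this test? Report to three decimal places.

Noncentrality parameter: δ = d·√n = 0.57 × √34 = 3.3236
Two-sided α = 0.05 → critical value z_{0.025} = 1.960.
Power = Φ(δ − 1.960) + Φ(−δ − 1.960) = Φ(1.364) + Φ(-5.284) = 0.9137 + 0.0000 = 0.9137.

Power ≈ 0.914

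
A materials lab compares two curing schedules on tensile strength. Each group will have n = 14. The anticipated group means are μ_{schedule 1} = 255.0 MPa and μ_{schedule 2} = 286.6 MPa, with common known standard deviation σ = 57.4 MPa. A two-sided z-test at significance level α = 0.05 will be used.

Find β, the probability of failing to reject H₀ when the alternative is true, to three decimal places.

Standardized effect: d = |μ_{schedule 1} − μ_{schedule 2}| / σ = |255.0 − 286.6| / 57.4 = 0.5505
Noncentrality parameter: δ = d·√(n/2) = 0.5505 × √(14/2) = 1.4565
Two-sided α = 0.05 → critical value z_{0.025} = 1.960.
Power = Φ(δ − 1.960) + Φ(−δ − 1.960) = Φ(-0.503) + Φ(-3.417) = 0.3073 + 0.0003 = 0.3077.
Type II error: β = 1 − power = 1 − 0.3077 = 0.6923.

β ≈ 0.692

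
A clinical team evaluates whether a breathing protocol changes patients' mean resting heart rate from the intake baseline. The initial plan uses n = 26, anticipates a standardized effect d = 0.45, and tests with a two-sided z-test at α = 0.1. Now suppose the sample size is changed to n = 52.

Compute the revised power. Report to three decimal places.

With n = 52: δ = d·√n = 0.45 × √52 = 3.2450. Critical value z_{0.05} = 1.645.
Revised power = Φ(δ − 1.645) + Φ(−δ − 1.645) = Φ(1.600) + Φ(-4.890) = 0.9452 + 0.0000 = 0.9452.

Power ≈ 0.945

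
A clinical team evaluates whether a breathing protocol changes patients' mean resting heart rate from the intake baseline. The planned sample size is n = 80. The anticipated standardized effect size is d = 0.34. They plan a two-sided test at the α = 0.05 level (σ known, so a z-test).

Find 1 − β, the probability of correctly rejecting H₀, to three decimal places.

Noncentrality parameter: δ = d·√n = 0.34 × √80 = 3.0411
Two-sided α = 0.05 → critical value z_{0.025} = 1.960.
Power = Φ(δ − 1.960) + Φ(−δ − 1.960) = Φ(1.081) + Φ(-5.001) = 0.8602 + 0.0000 = 0.8602.

Power ≈ 0.860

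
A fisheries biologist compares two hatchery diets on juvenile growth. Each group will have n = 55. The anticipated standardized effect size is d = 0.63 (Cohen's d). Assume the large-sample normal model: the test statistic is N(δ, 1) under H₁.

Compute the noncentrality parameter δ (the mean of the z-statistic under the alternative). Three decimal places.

δ ≈ 3.304

δ = d·√(n/2) = 0.63 × √(55/2) = 3.3037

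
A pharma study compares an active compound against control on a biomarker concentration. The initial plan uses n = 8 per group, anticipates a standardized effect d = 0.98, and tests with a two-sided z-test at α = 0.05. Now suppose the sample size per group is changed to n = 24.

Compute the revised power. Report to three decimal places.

Power ≈ 0.924

With n = 24 per group: δ = d·√(n/2) = 0.98 × √(24/2) = 3.3948. Critical value z_{0.025} = 1.960.
Revised power = Φ(δ − 1.960) + Φ(−δ − 1.960) = Φ(1.435) + Φ(-5.355) = 0.9243 + 0.0000 = 0.9243.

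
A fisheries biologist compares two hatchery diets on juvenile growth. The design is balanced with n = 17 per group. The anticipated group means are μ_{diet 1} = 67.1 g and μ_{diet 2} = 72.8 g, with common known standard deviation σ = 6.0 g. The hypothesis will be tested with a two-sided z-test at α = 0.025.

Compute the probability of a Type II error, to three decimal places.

Standardized effect: d = |μ_{diet 1} − μ_{diet 2}| / σ = |67.1 − 72.8| / 6.0 = 0.9500
Noncentrality parameter: δ = d·√(n/2) = 0.9500 × √(17/2) = 2.7697
Critical value for a two-sided test at α = 0.025: z_{α/2} = 2.241.
Power = Φ(δ − 2.241) + Φ(−δ − 2.241) = Φ(0.528) + Φ(-5.011) = 0.7014 + 0.0000 = 0.7014.
Type II error: β = 1 − power = 1 − 0.7014 = 0.2986.

β ≈ 0.299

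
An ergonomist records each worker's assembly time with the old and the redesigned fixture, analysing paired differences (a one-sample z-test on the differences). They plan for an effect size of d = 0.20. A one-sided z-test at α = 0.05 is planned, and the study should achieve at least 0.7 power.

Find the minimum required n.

Set Φ(δ − 1.645) = 0.7; then δ − 1.645 = Φ⁻¹(0.7) = 0.524, giving δ = 2.169.
δ = d·√n ⇒ n = (δ/d)² = (2.169 / 0.20)² = 117.64.
Round up to the next whole unit.

n = 118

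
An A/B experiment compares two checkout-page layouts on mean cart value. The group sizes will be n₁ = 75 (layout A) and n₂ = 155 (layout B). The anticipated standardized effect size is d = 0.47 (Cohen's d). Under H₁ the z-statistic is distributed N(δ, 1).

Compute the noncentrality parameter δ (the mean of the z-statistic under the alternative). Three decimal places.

The noncentrality parameter scales effect size by the design's sample-size factor: δ = d / √(1/n₁ + 1/n₂) = 0.47 / √(1/75 + 1/155) = 3.3414

δ ≈ 3.341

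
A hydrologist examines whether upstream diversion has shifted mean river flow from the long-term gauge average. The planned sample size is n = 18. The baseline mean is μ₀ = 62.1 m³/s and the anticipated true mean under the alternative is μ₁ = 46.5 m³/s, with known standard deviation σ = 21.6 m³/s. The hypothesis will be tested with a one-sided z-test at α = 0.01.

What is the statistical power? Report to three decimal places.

Standardized effect: d = |μ₁ − μ₀| / σ = |46.5 − 62.1| / 21.6 = 0.7222
Noncentrality parameter: δ = d·√n = 0.7222 × √18 = 3.0641
Critical value for a one-sided test at α = 0.01: z_α = 2.326.
Power = Φ(δ − 2.326) = Φ(0.738) = 0.7697.

Power ≈ 0.770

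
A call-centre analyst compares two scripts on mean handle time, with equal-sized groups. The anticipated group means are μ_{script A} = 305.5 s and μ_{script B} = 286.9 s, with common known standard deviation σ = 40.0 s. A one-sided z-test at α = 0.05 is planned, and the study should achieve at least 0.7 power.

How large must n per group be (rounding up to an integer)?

n = 44 per group

Standardized effect: d = |μ_{script A} − μ_{script B}| / σ = |305.5 − 286.9| / 40.0 = 0.4650
Set Φ(δ − 1.645) = 0.7; then δ − 1.645 = Φ⁻¹(0.7) = 0.524, giving δ = 2.169.
δ = d·√(n/2) ⇒ n = 2(δ/d)² = 2 × (2.169 / 0.4650)² = 43.53.
Rounding up, n = 44 per group.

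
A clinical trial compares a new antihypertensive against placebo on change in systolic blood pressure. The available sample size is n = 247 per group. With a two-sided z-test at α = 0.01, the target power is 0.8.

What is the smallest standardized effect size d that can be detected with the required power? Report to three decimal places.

d ≈ 0.308

Required noncentrality: δ = z_{0.005} + z_{0.20} = 2.576 + 0.842 = 3.417.
(The second rejection-region term Φ(−δ − z_{α/2}) is negligible and dropped.)
δ = d·√(n/2) ⇒ d = δ/√(n/2) = 3.417/√(247/2) = 0.3075.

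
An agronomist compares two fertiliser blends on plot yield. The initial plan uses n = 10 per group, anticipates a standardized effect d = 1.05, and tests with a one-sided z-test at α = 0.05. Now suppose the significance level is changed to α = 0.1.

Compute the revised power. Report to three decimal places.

Power ≈ 0.857

δ = d·√(n/2) = 1.05 × √(10/2) = 2.3479 (unchanged). New critical value: z_{0.1} = 1.282.
Revised power = P(Z > 1.282 − δ) = Φ(1.066) = 0.8569.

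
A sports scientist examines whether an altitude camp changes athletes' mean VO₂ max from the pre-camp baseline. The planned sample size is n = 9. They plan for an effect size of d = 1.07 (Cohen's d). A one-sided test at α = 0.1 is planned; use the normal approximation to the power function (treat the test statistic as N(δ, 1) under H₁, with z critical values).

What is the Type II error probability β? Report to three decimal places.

Noncentrality parameter: δ = d·√n = 1.07 × √9 = 3.2100
One-sided α = 0.1 → critical value z_{0.1} = 1.282.
Power = P(Z > 1.282 − δ) = Φ(1.928) = 0.9731.
Type II error: β = 1 − power = 1 − 0.9731 = 0.0269.

β ≈ 0.027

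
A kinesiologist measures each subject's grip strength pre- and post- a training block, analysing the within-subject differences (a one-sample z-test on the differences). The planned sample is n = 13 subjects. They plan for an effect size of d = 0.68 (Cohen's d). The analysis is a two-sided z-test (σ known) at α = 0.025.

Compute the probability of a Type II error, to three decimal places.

β ≈ 0.417

Noncentrality parameter: δ = d·√n = 0.68 × √13 = 2.4518
Critical value for a two-sided test at α = 0.025: z_{α/2} = 2.241.
Power = Φ(δ − 2.241) + Φ(−δ − 2.241) = Φ(0.210) + Φ(-4.693) = 0.5833 + 0.0000 = 0.5833.
Type II error: β = 1 − power = 1 − 0.5833 = 0.4167.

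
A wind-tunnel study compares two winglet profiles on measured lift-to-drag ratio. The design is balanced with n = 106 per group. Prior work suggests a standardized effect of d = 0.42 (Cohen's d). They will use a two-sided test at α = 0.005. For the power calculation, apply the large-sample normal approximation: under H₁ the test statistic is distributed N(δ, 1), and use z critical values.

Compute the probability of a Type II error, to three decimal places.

β ≈ 0.401

Noncentrality parameter: λ = d·√(n/2) = 0.42 × √(106/2) = 3.0576
Critical value for a two-sided test at α = 0.005: z_{α/2} = 2.807.
Power = Φ(λ − 2.807) + Φ(−λ − 2.807) = Φ(0.251) + Φ(-5.865) = 0.5989 + 0.0000 = 0.5989.
Type II error: β = 1 − power = 1 − 0.5989 = 0.4011.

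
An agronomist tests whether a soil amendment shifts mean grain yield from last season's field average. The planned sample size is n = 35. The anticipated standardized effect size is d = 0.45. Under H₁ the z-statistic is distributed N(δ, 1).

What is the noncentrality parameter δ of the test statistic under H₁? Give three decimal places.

The noncentrality parameter scales effect size by the design's sample-size factor: δ = d·√n = 0.45 × √35 = 2.6622

δ ≈ 2.662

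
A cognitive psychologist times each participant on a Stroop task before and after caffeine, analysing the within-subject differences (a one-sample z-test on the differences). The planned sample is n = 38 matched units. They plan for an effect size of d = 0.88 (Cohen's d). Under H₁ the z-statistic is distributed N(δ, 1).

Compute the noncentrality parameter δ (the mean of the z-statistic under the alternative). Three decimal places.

δ ≈ 5.425

The noncentrality parameter scales effect size by the design's sample-size factor: δ = d·√n = 0.88 × √38 = 5.4247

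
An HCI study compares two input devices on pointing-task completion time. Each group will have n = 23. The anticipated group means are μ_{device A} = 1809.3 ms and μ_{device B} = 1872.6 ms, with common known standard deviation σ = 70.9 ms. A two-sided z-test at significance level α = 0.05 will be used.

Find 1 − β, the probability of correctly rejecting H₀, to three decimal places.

Standardized effect: d = |μ_{device A} − μ_{device B}| / σ = |1809.3 − 1872.6| / 70.9 = 0.8928
Noncentrality parameter: δ = d·√(n/2) = 0.8928 × √(23/2) = 3.0277
Two-sided α = 0.05 → critical value z_{0.025} = 1.960.
Power = Φ(δ − 1.960) + Φ(−δ − 1.960) = Φ(1.068) + Φ(-4.988) = 0.8572 + 0.0000 = 0.8572.

Power ≈ 0.857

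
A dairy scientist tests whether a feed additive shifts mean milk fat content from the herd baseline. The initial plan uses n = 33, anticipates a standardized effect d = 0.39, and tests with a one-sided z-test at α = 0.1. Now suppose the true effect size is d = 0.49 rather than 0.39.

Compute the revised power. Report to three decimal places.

With d = 0.49: δ = d·√n = 0.49 × √33 = 2.8148. Critical value z_{0.1} = 1.282.
Revised power = P(Z > 1.282 − δ) = Φ(1.533) = 0.9374.

Power ≈ 0.937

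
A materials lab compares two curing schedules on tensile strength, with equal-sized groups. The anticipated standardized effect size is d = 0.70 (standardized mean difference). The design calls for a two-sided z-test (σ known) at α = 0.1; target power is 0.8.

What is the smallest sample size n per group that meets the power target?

n = 26 per group

Set Φ(δ − 1.645) = 0.8; then δ − 1.645 = Φ⁻¹(0.8) = 0.842, giving δ = 2.486.
(The Φ(−δ − z_{α/2}) term is vanishingly small for δ > 0 and is dropped in the standard sample-size formula.)
δ = d·√(n/2) ⇒ n = 2(δ/d)² = 2 × (2.486 / 0.70)² = 25.23.
Round up to the next whole unit.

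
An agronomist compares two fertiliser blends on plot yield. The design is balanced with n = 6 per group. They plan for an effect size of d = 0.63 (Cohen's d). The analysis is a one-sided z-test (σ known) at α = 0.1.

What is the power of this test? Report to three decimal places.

Power ≈ 0.425

Noncentrality parameter: δ = d·√(n/2) = 0.63 × √(6/2) = 1.0912
One-sided α = 0.1 → critical value z_{0.1} = 1.282.
Power = P(Z > 1.282 − δ) = Φ(-0.190) = 0.4245.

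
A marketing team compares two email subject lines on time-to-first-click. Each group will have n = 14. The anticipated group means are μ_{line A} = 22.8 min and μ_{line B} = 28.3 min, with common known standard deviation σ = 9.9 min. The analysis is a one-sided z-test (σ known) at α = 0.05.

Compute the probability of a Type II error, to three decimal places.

β ≈ 0.569

Standardized effect: d = |μ_{line A} − μ_{line B}| / σ = |22.8 − 28.3| / 9.9 = 0.5556
Noncentrality parameter: δ = d·√(n/2) = 0.5556 × √(14/2) = 1.4699
One-sided α = 0.05 → critical value z_{0.05} = 1.645.
Power = Φ(δ − 1.645) = Φ(-0.175) = 0.4305.
Type II error: β = 1 − power = 1 − 0.4305 = 0.5695.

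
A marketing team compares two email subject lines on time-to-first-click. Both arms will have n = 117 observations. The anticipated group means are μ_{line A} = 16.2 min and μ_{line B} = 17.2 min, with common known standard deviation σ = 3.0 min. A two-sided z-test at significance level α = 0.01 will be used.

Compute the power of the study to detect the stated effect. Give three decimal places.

Standardized effect: d = |μ_{line A} − μ_{line B}| / σ = |16.2 − 17.2| / 3.0 = 0.3333
Noncentrality parameter: δ = d·√(n/2) = 0.3333 × √(117/2) = 2.5495
Two-sided α = 0.01 → critical value z_{0.005} = 2.576.
Power = Φ(δ − 2.576) + Φ(−δ − 2.576) = Φ(-0.026) + Φ(-5.125) = 0.4895 + 0.0000 = 0.4895.

Power ≈ 0.490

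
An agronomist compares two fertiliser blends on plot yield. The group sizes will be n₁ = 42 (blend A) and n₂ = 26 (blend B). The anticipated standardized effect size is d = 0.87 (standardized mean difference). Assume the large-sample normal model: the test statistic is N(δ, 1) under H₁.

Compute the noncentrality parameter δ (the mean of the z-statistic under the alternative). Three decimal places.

The noncentrality parameter scales effect size by the design's sample-size factor: δ = d / √(1/n₁ + 1/n₂) = 0.87 / √(1/42 + 1/26) = 3.4864

δ ≈ 3.486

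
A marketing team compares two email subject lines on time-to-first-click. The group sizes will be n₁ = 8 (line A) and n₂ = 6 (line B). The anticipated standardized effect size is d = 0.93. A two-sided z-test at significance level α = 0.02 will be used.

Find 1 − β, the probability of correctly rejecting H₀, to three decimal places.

Power ≈ 0.273

Noncentrality parameter: δ = d / √(1/n₁ + 1/n₂) = 0.93 / √(1/8 + 1/6) = 1.7220
Two-sided α = 0.02 → critical value z_{0.01} = 2.326.
Power = Φ(δ − 2.326) + Φ(−δ − 2.326) = Φ(-0.604) + Φ(-4.048) = 0.2728 + 0.0000 = 0.2728.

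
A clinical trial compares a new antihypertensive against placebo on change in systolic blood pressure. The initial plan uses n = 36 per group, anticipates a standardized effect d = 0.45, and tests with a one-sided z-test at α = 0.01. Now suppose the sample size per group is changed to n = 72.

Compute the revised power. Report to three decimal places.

With n = 72 per group: δ = d·√(n/2) = 0.45 × √(72/2) = 2.7000. Critical value z_{0.01} = 2.326.
Revised power = P(Z > 2.326 − δ) = Φ(0.374) = 0.6457.

Power ≈ 0.646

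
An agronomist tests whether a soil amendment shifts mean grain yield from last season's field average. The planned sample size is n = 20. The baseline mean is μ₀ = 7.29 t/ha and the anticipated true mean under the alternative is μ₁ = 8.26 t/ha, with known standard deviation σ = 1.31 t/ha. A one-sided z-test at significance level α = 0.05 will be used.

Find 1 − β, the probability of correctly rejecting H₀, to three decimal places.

Power ≈ 0.952

Standardized effect: d = |μ₁ − μ₀| / σ = |8.26 − 7.29| / 1.31 = 0.7405
Noncentrality parameter: δ = d·√n = 0.7405 × √20 = 3.3114
Critical value for a one-sided test at α = 0.05: z_α = 1.645.
Power = P(Z > 1.645 − δ) = Φ(1.667) = 0.9522.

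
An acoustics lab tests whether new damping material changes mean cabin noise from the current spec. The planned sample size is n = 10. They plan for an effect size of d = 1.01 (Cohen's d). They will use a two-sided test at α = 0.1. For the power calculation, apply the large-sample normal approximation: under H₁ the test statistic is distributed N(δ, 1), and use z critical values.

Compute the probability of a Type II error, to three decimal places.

Noncentrality parameter: δ = d·√n = 1.01 × √10 = 3.1939
Two-sided α = 0.1 → critical value z_{0.05} = 1.645.
Power = Φ(δ − 1.645) + Φ(−δ − 1.645) = Φ(1.549) + Φ(-4.839) = 0.9393 + 0.0000 = 0.9393.
Type II error: β = 1 − power = 1 − 0.9393 = 0.0607.

β ≈ 0.061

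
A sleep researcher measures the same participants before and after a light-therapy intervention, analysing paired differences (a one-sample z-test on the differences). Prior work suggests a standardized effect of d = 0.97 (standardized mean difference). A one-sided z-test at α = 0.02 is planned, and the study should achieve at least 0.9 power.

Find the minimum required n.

For power 0.9 need Φ(δ − z_{0.02}) = 0.9, so δ = z_{0.02} + z_{0.10} = 2.054 + 1.282 = 3.335.
δ = d·√n ⇒ n = (δ/d)² = (3.335 / 0.97)² = 11.82.
Rounding up, n = 12.

n = 12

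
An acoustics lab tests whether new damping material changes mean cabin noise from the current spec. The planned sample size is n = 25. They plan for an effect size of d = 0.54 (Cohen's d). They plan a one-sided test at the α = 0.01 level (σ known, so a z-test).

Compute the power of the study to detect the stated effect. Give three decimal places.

Noncentrality parameter: δ = d·√n = 0.54 × √25 = 2.7000
One-sided α = 0.01 → critical value z_{0.01} = 2.326.
Power = P(Z > 2.326 − δ) = Φ(0.374) = 0.6457.

Power ≈ 0.646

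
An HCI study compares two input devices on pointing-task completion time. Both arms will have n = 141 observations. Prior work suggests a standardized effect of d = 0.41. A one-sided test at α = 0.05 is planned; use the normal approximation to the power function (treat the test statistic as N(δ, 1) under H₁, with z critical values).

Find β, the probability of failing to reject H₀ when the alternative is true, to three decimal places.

Noncentrality parameter: δ = d·√(n/2) = 0.41 × √(141/2) = 3.4425
Critical value for a one-sided test at α = 0.05: z_α = 1.645.
Power = Φ(δ − 1.645) = Φ(1.798) = 0.9639.
Type II error: β = 1 − power = 1 − 0.9639 = 0.0361.

β ≈ 0.036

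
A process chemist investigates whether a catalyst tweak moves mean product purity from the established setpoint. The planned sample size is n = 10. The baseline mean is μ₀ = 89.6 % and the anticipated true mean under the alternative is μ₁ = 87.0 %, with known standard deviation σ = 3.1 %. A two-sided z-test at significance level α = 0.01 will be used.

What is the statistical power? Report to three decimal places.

Standardized effect: d = |μ₁ − μ₀| / σ = |87.0 − 89.6| / 3.1 = 0.8387
Noncentrality parameter: δ = d·√n = 0.8387 × √10 = 2.6522
Two-sided α = 0.01 → critical value z_{0.005} = 2.576.
Power = Φ(δ − 2.576) + Φ(−δ − 2.576) = Φ(0.076) + Φ(-5.228) = 0.5305 + 0.0000 = 0.5305.

Power ≈ 0.530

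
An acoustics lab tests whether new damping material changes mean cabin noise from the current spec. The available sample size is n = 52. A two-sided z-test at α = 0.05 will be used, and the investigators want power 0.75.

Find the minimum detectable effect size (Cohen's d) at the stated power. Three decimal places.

Required noncentrality: δ = z_{0.025} + z_{0.25} = 1.960 + 0.674 = 2.634.
(The second rejection-region term Φ(−δ − z_{α/2}) is negligible and dropped.)
δ = d·√n ⇒ d = δ/√n = 2.634/√52 = 0.3653.

d ≈ 0.365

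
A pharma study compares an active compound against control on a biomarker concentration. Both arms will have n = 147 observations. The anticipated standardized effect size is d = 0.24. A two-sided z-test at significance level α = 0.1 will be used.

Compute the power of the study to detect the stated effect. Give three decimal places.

Power ≈ 0.660

Noncentrality parameter: δ = d·√(n/2) = 0.24 × √(147/2) = 2.0576
Two-sided α = 0.1 → critical value z_{0.05} = 1.645.
Power = Φ(δ − 1.645) + Φ(−δ − 1.645) = Φ(0.413) + Φ(-3.702) = 0.6601 + 0.0001 = 0.6602.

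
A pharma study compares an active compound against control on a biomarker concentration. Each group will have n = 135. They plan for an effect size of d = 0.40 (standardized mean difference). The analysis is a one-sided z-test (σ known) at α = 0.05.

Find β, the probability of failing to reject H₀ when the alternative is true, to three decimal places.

β ≈ 0.050

Noncentrality parameter: δ = d·√(n/2) = 0.40 × √(135/2) = 3.2863
Critical value for a one-sided test at α = 0.05: z_α = 1.645.
Power = P(Z > 1.645 − δ) = Φ(1.641) = 0.9497.
Type II error: β = 1 − power = 1 − 0.9497 = 0.0503.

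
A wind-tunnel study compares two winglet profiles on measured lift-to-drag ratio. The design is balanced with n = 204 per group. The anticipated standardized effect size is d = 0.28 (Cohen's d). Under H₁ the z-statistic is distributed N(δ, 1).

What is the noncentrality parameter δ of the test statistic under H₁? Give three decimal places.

δ ≈ 2.828

δ = d·√(n/2) = 0.28 × √(204/2) = 2.8279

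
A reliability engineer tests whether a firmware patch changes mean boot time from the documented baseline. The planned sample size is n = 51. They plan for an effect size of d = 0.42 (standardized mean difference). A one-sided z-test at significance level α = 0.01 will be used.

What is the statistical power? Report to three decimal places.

Noncentrality parameter: δ = d·√n = 0.42 × √51 = 2.9994
One-sided α = 0.01 → critical value z_{0.01} = 2.326.
Power = P(Z > 2.326 − δ) = Φ(0.673) = 0.7495.

Power ≈ 0.750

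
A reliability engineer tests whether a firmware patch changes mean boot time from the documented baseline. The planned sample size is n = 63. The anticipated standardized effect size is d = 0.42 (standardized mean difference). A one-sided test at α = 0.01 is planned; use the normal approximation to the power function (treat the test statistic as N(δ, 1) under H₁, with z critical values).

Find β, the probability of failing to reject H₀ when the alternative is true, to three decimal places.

β ≈ 0.157

Noncentrality parameter: δ = d·√n = 0.42 × √63 = 3.3336
Critical value for a one-sided test at α = 0.01: z_α = 2.326.
Power = P(Z > 2.326 − δ) = Φ(1.007) = 0.8431.
Type II error: β = 1 − power = 1 − 0.8431 = 0.1569.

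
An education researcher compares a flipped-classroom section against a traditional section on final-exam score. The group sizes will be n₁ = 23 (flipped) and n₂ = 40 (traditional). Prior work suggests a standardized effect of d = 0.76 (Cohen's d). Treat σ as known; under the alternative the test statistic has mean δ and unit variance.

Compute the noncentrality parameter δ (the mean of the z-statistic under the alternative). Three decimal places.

δ = d / √(1/n₁ + 1/n₂) = 0.76 / √(1/23 + 1/40) = 2.9043

δ ≈ 2.904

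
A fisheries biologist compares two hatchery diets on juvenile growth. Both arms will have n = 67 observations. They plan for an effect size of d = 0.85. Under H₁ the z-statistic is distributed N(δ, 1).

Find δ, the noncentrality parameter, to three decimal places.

δ ≈ 4.920

The noncentrality parameter scales effect size by the design's sample-size factor: δ = d·√(n/2) = 0.85 × √(67/2) = 4.9197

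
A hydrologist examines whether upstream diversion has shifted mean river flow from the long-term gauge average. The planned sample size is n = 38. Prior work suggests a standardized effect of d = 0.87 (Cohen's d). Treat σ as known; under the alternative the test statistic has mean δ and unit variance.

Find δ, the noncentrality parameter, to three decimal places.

δ ≈ 5.363

The noncentrality parameter scales effect size by the design's sample-size factor: δ = d·√n = 0.87 × √38 = 5.3630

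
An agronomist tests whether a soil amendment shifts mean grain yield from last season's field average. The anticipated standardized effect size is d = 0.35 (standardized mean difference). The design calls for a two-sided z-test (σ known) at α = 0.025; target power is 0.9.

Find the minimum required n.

For power 0.9 need Φ(δ − z_{0.0125}) = 0.9, so δ = z_{0.0125} + z_{0.10} = 2.241 + 1.282 = 3.523.
(For δ > 0 the lower-tail rejection region contributes negligibly to power, so the one-term inversion is standard.)
δ = d·√n ⇒ n = (δ/d)² = (3.523 / 0.35)² = 101.32.
Round up to the next whole unit.

n = 102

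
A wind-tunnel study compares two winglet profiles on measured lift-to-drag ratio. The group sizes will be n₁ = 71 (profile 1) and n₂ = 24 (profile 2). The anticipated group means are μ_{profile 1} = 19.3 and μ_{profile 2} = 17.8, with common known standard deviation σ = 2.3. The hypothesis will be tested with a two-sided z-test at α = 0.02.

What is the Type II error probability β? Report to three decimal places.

Standardized effect: d = |μ_{profile 1} − μ_{profile 2}| / σ = |19.3 − 17.8| / 2.3 = 0.6522
Noncentrality parameter: δ = d / √(1/n₁ + 1/n₂) = 0.6522 / √(1/71 + 1/24) = 2.7621
Two-sided α = 0.02 → critical value z_{0.01} = 2.326.
Power = Φ(δ − 2.326) + Φ(−δ − 2.326) = Φ(0.436) + Φ(-5.088) = 0.6685 + 0.0000 = 0.6685.
Type II error: β = 1 − power = 1 − 0.6685 = 0.3315.

β ≈ 0.332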